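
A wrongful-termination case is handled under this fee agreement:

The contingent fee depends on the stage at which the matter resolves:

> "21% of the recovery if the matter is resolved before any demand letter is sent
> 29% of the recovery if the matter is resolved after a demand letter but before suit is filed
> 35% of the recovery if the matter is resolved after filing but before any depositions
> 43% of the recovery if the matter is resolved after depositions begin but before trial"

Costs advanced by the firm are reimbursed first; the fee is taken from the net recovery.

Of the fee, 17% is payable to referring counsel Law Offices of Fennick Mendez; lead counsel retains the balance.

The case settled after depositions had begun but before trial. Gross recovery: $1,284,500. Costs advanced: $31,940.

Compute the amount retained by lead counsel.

Fee base (net of costs): $1,284,500 − $31,940 = $1,252,560
The matter settled after depositions had begun but before trial, so the 43% rate applies.
$1,252,560 × 43% = $538,600.80
Referral share: 17% of $538,600.80 = $91,562.14; lead counsel retains $538,600.80 − $91,562.14 = $447,038.66.

$447,038.66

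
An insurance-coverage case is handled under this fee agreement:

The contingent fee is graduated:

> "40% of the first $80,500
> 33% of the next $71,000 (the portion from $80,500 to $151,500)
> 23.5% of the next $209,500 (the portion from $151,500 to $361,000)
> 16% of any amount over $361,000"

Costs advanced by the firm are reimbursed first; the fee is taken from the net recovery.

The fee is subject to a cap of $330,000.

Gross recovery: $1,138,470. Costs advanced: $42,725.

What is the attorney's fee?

$222,421.70

Fee base (net of costs): $1,138,470 − $42,725 = $1,095,745
First $80,500 at 40% = $32,200.00
Next $71,000 at 33% = $23,430.00
Next $209,500 at 23.5% = $49,232.50
Remaining $734,745 at 16% = $117,559.20
Fee: $32,200.00 + $23,430.00 + $49,232.50 + $117,559.20 = $222,421.70
$222,421.70 is under the $330,000 cap.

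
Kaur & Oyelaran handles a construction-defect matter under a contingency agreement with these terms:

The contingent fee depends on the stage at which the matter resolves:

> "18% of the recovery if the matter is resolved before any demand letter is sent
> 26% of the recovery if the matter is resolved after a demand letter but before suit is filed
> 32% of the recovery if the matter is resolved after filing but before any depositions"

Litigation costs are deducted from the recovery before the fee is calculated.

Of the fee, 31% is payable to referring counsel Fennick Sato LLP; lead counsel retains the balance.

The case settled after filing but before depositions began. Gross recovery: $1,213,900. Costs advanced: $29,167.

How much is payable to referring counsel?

Fee base (net of costs): $1,213,900 − $29,167 = $1,184,733
The matter settled after filing but before depositions began, so the 32% rate applies.
$1,184,733 × 32% = $379,114.56
Referral share: 31% of $379,114.56 = $117,525.51; lead counsel retains $379,114.56 − $117,525.51 = $261,589.05.

$117,525.51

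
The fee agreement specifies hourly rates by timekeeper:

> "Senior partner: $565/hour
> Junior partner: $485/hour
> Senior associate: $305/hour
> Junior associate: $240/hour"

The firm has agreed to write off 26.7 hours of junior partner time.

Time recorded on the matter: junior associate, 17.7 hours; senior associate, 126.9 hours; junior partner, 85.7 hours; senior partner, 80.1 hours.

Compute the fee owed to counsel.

Senior partner: 80.1 × $565 = $45,256.50
Junior partner: 85.7 × $485 = $41,564.50
Senior associate: 126.9 × $305 = $38,704.50
Junior associate: 17.7 × $240 = $4,248.00
Subtotal: $129,773.50
Write-off: 26.7 × $485 = $12,949.50
Total: $129,773.50 − $12,949.50 = $116,824.00

$116,824.00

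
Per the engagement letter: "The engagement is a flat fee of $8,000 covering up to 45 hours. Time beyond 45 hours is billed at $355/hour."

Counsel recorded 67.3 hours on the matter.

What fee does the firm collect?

$15,916.50

Flat fee: $8,000.00
Excess hours: 67.3 − 45 = 22.3
Overrun: 22.3 × $355 = $7,916.50
Total: $8,000.00 + $7,916.50 = $15,916.50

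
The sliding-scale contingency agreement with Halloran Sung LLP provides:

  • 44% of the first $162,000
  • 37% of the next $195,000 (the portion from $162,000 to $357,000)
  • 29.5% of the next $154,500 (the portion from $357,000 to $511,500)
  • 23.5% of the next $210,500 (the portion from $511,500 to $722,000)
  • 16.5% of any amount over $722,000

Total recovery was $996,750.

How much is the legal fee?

First $162,000 at 44% = $71,280.00
Next $195,000 at 37% = $72,150.00
Next $154,500 at 29.5% = $45,577.50
Next $210,500 at 23.5% = $49,467.50
Remaining $274,750 at 16.5% = $45,333.75
Fee: $71,280.00 + $72,150.00 + $45,577.50 + $49,467.50 + $45,333.75 = $283,808.75

$283,808.75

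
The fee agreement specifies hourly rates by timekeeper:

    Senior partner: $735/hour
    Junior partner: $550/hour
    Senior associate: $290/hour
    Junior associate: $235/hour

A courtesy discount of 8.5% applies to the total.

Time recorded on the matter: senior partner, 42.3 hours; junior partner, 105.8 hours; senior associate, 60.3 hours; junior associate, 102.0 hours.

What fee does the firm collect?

Senior partner: 42.3 × $735 = $31,090.50
Junior partner: 105.8 × $550 = $58,190.00
Senior associate: 60.3 × $290 = $17,487.00
Junior associate: 102.0 × $235 = $23,970.00
Subtotal: $130,737.50
Less 8.5% discount: −$11,112.69
Total: $130,737.50 − $11,112.69 = $119,624.81

$119,624.81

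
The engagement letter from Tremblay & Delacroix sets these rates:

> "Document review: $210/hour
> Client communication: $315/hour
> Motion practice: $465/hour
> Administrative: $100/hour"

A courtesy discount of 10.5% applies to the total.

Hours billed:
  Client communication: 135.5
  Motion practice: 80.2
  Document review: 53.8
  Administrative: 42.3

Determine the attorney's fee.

$85,475.63

Document review: 53.8 × $210 = $11,298.00
Client communication: 135.5 × $315 = $42,682.50
Motion practice: 80.2 × $465 = $37,293.00
Administrative: 42.3 × $100 = $4,230.00
Subtotal: $95,503.50
Less 10.5% discount: −$10,027.87
Total: $95,503.50 − $10,027.87 = $85,475.63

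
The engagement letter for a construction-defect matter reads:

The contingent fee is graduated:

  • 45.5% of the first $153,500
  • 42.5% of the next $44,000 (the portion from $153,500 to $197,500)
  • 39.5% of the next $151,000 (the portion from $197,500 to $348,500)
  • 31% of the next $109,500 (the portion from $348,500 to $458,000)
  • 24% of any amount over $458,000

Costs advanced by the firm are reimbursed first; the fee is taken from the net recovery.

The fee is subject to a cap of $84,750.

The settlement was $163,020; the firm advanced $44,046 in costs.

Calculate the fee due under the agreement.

$54,133.17

Fee base (net of costs): $163,020 − $44,046 = $118,974
First $118,974 at 45.5% = $54,133.17
$54,133.17 is under the $84,750 cap.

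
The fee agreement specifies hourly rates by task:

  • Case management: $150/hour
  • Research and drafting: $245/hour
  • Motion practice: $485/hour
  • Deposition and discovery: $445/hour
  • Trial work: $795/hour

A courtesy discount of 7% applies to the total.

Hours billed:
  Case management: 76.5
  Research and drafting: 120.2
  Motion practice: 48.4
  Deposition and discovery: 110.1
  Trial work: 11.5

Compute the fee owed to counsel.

$113,957.55

Case management: 76.5 × $150 = $11,475.00
Research and drafting: 120.2 × $245 = $29,449.00
Motion practice: 48.4 × $485 = $23,474.00
Deposition and discovery: 110.1 × $445 = $48,994.50
Trial work: 11.5 × $795 = $9,142.50
Subtotal: $122,535.00
Less 7% discount: −$8,577.45
Total: $122,535.00 − $8,577.45 = $113,957.55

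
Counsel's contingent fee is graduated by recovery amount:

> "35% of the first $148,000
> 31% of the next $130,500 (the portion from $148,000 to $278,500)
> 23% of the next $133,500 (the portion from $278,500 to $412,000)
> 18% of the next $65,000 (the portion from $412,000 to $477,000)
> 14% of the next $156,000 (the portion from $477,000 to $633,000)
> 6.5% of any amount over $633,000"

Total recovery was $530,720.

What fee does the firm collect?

$142,180.80

First $148,000 at 35% = $51,800.00
Next $130,500 at 31% = $40,455.00
Next $133,500 at 23% = $30,705.00
Next $65,000 at 18% = $11,700.00
Remaining $53,720 at 14% = $7,520.80
Fee: $51,800.00 + $40,455.00 + $30,705.00 + $11,700.00 + $7,520.80 = $142,180.80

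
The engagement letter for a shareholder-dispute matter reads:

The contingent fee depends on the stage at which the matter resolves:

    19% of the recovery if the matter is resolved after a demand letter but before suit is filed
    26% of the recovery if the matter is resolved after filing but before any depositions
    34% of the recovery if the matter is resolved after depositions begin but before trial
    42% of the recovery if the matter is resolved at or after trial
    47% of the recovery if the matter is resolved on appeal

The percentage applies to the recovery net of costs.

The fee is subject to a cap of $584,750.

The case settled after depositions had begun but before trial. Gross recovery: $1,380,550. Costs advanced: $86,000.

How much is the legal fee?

Fee base (net of costs): $1,380,550 − $86,000 = $1,294,550
The matter settled after depositions had begun but before trial, so the 34% rate applies.
$1,294,550 × 34% = $440,147.00
$440,147.00 is under the $584,750 cap.

$440,147.00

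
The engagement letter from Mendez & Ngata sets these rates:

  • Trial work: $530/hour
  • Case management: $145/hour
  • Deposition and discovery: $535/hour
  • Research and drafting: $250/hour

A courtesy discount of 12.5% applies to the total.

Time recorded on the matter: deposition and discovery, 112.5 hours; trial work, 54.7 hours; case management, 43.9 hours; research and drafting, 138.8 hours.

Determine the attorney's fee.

$113,963.50

Trial work: 54.7 × $530 = $28,991.00
Case management: 43.9 × $145 = $6,365.50
Deposition and discovery: 112.5 × $535 = $60,187.50
Research and drafting: 138.8 × $250 = $34,700.00
Subtotal: $130,244.00
Less 12.5% discount: −$16,280.50
Total: $130,244.00 − $16,280.50 = $113,963.50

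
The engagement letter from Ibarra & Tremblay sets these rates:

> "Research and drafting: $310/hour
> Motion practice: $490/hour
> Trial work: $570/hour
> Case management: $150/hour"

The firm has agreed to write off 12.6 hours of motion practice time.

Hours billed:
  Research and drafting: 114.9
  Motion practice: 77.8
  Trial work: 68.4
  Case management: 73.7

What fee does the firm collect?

Research and drafting: 114.9 × $310 = $35,619.00
Motion practice: 77.8 × $490 = $38,122.00
Trial work: 68.4 × $570 = $38,988.00
Case management: 73.7 × $150 = $11,055.00
Subtotal: $123,784.00
Write-off: 12.6 × $490 = $6,174.00
Total: $123,784.00 − $6,174.00 = $117,610.00

$117,610.00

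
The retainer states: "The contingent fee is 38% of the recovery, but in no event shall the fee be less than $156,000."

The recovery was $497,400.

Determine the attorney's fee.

$189,012.00

38% of $497,400 = $189,012.00
That exceeds the $156,000 minimum.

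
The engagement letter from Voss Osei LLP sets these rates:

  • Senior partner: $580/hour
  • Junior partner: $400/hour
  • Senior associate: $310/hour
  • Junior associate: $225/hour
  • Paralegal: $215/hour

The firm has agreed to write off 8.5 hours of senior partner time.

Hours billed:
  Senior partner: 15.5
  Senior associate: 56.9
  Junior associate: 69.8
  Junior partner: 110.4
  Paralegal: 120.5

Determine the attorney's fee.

$107,471.50

Senior partner: 15.5 × $580 = $8,990.00
Junior partner: 110.4 × $400 = $44,160.00
Senior associate: 56.9 × $310 = $17,639.00
Junior associate: 69.8 × $225 = $15,705.00
Paralegal: 120.5 × $215 = $25,907.50
Subtotal: $112,401.50
Write-off: 8.5 × $580 = $4,930.00
Total: $112,401.50 − $4,930.00 = $107,471.50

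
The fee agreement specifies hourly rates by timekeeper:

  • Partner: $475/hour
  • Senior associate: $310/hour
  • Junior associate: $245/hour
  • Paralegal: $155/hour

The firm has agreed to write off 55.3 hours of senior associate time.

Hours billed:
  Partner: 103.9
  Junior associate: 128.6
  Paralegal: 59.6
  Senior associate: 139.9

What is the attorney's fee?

Partner: 103.9 × $475 = $49,352.50
Senior associate: 139.9 × $310 = $43,369.00
Junior associate: 128.6 × $245 = $31,507.00
Paralegal: 59.6 × $155 = $9,238.00
Subtotal: $133,466.50
Write-off: 55.3 × $310 = $17,143.00
Total: $133,466.50 − $17,143.00 = $116,323.50

$116,323.50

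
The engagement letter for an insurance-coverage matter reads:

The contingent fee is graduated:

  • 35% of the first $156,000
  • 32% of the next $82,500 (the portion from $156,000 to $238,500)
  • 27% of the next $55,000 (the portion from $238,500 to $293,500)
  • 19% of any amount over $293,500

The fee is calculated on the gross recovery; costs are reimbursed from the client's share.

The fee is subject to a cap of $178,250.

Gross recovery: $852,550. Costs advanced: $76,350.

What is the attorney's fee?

Fee base is the gross recovery, $852,550; costs are reimbursed separately.
First $156,000 at 35% = $54,600.00
Next $82,500 at 32% = $26,400.00
Next $55,000 at 27% = $14,850.00
Remaining $559,050 at 19% = $106,219.50
Fee: $54,600.00 + $26,400.00 + $14,850.00 + $106,219.50 = $202,069.50
$202,069.50 exceeds the $178,250 cap, so the fee is capped at $178,250.00.

$178,250.00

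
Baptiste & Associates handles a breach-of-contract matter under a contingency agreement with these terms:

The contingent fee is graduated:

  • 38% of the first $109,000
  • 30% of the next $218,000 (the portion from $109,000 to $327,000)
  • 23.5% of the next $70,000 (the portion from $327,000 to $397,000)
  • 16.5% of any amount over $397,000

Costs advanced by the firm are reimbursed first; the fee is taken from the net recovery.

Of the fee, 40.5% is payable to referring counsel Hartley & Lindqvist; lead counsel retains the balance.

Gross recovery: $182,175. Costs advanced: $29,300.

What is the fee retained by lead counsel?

Fee base (net of costs): $182,175 − $29,300 = $152,875
First $109,000 at 38% = $41,420.00
Remaining $43,875 at 30% = $13,162.50
Fee: $41,420.00 + $13,162.50 = $54,582.50
Referral share: 40.5% of $54,582.50 = $22,105.91; lead counsel retains $54,582.50 − $22,105.91 = $32,476.59.

$32,476.59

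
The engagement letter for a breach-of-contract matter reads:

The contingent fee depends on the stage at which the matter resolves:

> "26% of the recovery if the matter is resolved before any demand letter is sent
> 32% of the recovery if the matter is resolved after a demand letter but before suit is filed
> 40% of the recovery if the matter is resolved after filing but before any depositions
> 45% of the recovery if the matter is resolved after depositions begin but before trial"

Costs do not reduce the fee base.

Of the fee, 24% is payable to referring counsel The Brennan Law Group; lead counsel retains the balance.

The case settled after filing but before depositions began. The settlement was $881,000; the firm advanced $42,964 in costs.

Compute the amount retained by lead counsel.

$267,824.00

Fee base is the gross recovery, $881,000; costs are reimbursed separately.
The matter settled after filing but before depositions began, so the 40% rate applies.
$881,000 × 40% = $352,400.00
Referral share: 24% of $352,400.00 = $84,576.00; lead counsel retains $352,400.00 − $84,576.00 = $267,824.00.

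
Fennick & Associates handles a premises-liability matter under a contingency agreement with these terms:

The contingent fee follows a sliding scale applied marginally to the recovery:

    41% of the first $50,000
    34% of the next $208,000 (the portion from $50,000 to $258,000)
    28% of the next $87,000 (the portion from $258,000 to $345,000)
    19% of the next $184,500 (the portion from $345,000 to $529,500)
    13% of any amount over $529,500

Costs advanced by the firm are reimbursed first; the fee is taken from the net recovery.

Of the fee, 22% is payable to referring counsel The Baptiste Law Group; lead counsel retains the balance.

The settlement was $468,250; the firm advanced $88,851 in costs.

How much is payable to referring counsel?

Fee base (net of costs): $468,250 − $88,851 = $379,399
First $50,000 at 41% = $20,500.00
Next $208,000 at 34% = $70,720.00
Next $87,000 at 28% = $24,360.00
Remaining $34,399 at 19% = $6,535.81
Fee: $20,500.00 + $70,720.00 + $24,360.00 + $6,535.81 = $122,115.81
Referral share: 22% of $122,115.81 = $26,865.48; lead counsel retains $122,115.81 − $26,865.48 = $95,250.33.

$26,865.48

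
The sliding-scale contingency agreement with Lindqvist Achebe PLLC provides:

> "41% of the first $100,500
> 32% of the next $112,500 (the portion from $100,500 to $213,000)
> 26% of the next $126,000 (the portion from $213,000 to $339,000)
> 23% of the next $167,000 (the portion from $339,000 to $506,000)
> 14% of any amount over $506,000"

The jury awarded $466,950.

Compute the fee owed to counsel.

First $100,500 at 41% = $41,205.00
Next $112,500 at 32% = $36,000.00
Next $126,000 at 26% = $32,760.00
Remaining $127,950 at 23% = $29,428.50
Fee: $41,205.00 + $36,000.00 + $32,760.00 + $29,428.50 = $139,393.50

$139,393.50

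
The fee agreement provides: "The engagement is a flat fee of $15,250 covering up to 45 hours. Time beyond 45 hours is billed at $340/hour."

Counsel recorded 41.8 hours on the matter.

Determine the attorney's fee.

41.8 hours is within the 45-hour scope; only the flat fee applies.

$15,250.00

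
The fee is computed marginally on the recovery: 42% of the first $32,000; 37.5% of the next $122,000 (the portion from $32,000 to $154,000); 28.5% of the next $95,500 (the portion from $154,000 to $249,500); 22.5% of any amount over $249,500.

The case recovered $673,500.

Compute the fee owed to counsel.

$181,807.50

First $32,000 at 42% = $13,440.00
Next $122,000 at 37.5% = $45,750.00
Next $95,500 at 28.5% = $27,217.50
Remaining $424,000 at 22.5% = $95,400.00
Fee: $13,440.00 + $45,750.00 + $27,217.50 + $95,400.00 = $181,807.50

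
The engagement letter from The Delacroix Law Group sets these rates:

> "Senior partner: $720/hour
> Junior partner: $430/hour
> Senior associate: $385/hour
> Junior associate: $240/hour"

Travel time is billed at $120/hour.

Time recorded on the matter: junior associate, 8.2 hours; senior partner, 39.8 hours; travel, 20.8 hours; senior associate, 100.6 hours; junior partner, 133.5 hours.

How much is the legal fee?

$129,256.00

Senior partner: 39.8 × $720 = $28,656.00
Junior partner: 133.5 × $430 = $57,405.00
Senior associate: 100.6 × $385 = $38,731.00
Junior associate: 8.2 × $240 = $1,968.00
Subtotal: $28,656.00 + $57,405.00 + $38,731.00 + $1,968.00 = $126,760.00
Travel: 20.8 × $120 = $2,496.00
Total: $126,760.00 + $2,496.00 = $129,256.00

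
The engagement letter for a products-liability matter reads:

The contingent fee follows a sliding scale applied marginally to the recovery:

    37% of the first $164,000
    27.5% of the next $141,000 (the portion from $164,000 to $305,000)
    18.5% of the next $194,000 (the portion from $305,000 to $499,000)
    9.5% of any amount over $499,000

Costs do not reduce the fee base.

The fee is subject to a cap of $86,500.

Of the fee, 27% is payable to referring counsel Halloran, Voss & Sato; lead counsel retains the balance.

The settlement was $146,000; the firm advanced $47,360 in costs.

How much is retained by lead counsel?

$39,434.60

Fee base is the gross recovery, $146,000; costs are reimbursed separately.
First $146,000 at 37% = $54,020.00
$54,020.00 is under the $86,500 cap.
Referral share: 27% of $54,020.00 = $14,585.40; lead counsel retains $54,020.00 − $14,585.40 = $39,434.60.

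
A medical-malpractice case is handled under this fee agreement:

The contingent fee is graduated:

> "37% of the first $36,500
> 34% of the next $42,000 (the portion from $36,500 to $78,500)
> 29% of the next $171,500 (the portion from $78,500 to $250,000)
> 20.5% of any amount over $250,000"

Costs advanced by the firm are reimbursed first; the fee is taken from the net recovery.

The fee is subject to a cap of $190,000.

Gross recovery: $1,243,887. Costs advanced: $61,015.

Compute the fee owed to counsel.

$190,000.00

Fee base (net of costs): $1,243,887 − $61,015 = $1,182,872
First $36,500 at 37% = $13,505.00
Next $42,000 at 34% = $14,280.00
Next $171,500 at 29% = $49,735.00
Remaining $932,872 at 20.5% = $191,238.76
Fee: $13,505.00 + $14,280.00 + $49,735.00 + $191,238.76 = $268,758.76
$268,758.76 exceeds the $190,000 cap, so the fee is capped at $190,000.00.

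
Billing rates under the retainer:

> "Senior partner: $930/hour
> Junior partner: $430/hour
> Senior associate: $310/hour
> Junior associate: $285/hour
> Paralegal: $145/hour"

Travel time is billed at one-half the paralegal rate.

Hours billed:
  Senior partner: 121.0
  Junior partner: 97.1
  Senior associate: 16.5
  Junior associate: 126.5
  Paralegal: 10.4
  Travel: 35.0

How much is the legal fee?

Senior partner: 121.0 × $930 = $112,530.00
Junior partner: 97.1 × $430 = $41,753.00
Senior associate: 16.5 × $310 = $5,115.00
Junior associate: 126.5 × $285 = $36,052.50
Paralegal: 10.4 × $145 = $1,508.00
Subtotal: $112,530.00 + $41,753.00 + $5,115.00 + $36,052.50 + $1,508.00 = $196,958.50
Travel: 35.0 × ($145 ÷ 2) = 35.0 × $72.50 = $2,537.50
Total: $196,958.50 + $2,537.50 = $199,496.00

$199,496.00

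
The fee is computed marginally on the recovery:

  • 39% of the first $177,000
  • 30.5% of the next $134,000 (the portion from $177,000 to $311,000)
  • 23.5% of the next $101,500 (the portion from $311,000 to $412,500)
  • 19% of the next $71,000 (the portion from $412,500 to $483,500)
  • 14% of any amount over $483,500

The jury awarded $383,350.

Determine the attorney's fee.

First $177,000 at 39% = $69,030.00
Next $134,000 at 30.5% = $40,870.00
Remaining $72,350 at 23.5% = $17,002.25
Fee: $69,030.00 + $40,870.00 + $17,002.25 = $126,902.25

$126,902.25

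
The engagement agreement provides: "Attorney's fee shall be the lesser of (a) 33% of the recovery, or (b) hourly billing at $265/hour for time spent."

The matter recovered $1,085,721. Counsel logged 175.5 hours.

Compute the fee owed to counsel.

(a) 33% of $1,085,721 = $358,287.93
(b) 175.5 × $265 = $46,507.50
The lesser is (b): $46,507.50.

$46,507.50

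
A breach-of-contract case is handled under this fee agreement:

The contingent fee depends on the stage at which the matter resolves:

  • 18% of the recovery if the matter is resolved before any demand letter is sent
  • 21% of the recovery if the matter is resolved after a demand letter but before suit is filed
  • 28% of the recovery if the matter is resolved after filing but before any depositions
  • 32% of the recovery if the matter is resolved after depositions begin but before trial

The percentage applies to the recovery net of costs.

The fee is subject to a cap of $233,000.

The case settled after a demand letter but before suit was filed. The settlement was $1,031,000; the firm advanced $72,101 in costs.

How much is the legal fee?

Fee base (net of costs): $1,031,000 − $72,101 = $958,899
The matter settled after a demand letter but before suit was filed, so the 21% rate applies.
$958,899 × 21% = $201,368.79
$201,368.79 is under the $233,000 cap.

$201,368.79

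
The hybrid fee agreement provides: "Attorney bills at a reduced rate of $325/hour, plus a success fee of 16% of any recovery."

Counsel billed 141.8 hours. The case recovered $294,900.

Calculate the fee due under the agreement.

Hourly: 141.8 × $325 = $46,085.00
Success fee: 16% of $294,900 = $47,184.00
Total: $46,085.00 + $47,184.00 = $93,269.00

$93,269.00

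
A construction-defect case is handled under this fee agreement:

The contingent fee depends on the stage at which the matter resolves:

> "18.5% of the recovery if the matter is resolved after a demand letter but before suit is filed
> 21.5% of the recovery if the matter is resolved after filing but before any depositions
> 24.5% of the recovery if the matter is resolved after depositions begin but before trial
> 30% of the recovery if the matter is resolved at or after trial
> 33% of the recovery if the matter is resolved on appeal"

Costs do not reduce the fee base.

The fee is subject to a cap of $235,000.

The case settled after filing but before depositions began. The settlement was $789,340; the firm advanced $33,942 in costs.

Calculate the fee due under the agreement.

$169,708.10

Fee base is the gross recovery, $789,340; costs are reimbursed separately.
The matter settled after filing but before depositions began, so the 21.5% rate applies.
$789,340 × 21.5% = $169,708.10
$169,708.10 is under the $235,000 cap.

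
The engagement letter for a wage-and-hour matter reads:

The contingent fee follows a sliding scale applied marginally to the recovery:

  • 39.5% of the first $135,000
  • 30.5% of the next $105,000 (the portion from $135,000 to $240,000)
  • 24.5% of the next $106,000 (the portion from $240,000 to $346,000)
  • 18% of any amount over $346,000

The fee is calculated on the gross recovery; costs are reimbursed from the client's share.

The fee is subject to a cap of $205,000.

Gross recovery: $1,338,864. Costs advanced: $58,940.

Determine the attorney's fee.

$205,000.00

Fee base is the gross recovery, $1,338,864; costs are reimbursed separately.
First $135,000 at 39.5% = $53,325.00
Next $105,000 at 30.5% = $32,025.00
Next $106,000 at 24.5% = $25,970.00
Remaining $992,864 at 18% = $178,715.52
Fee: $53,325.00 + $32,025.00 + $25,970.00 + $178,715.52 = $290,035.52
$290,035.52 exceeds the $205,000 cap, so the fee is capped at $205,000.00.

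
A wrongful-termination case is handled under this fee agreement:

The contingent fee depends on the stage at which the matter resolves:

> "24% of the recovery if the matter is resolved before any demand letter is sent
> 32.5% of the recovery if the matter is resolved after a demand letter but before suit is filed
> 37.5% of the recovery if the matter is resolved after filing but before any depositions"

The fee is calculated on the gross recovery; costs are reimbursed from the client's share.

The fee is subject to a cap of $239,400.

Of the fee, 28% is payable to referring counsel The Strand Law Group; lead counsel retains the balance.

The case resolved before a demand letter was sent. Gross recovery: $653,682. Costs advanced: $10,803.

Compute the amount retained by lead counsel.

Fee base is the gross recovery, $653,682; costs are reimbursed separately.
The matter resolved before a demand letter was sent, so the 24% rate applies.
$653,682 × 24% = $156,883.68
$156,883.68 is under the $239,400 cap.
Referral share: 28% of $156,883.68 = $43,927.43; lead counsel retains $156,883.68 − $43,927.43 = $112,956.25.

$112,956.25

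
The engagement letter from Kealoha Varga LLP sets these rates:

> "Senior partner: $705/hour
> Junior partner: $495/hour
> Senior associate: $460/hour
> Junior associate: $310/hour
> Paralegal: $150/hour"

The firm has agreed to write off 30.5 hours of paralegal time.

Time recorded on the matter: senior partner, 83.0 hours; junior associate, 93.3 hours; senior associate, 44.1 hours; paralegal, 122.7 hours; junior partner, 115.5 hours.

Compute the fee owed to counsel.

$178,726.50

Senior partner: 83.0 × $705 = $58,515.00
Junior partner: 115.5 × $495 = $57,172.50
Senior associate: 44.1 × $460 = $20,286.00
Junior associate: 93.3 × $310 = $28,923.00
Paralegal: 122.7 × $150 = $18,405.00
Subtotal: $183,301.50
Write-off: 30.5 × $150 = $4,575.00
Total: $183,301.50 − $4,575.00 = $178,726.50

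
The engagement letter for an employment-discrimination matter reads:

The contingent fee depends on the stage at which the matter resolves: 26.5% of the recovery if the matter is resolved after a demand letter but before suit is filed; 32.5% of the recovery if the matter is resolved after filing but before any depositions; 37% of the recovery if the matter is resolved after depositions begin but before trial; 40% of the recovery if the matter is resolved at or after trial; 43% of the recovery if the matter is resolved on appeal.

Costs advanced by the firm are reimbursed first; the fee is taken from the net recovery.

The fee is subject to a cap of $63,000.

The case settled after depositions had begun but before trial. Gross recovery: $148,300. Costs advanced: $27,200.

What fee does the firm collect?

Fee base (net of costs): $148,300 − $27,200 = $121,100
The matter settled after depositions had begun but before trial, so the 37% rate applies.
$121,100 × 37% = $44,807.00
$44,807.00 is under the $63,000 cap.

$44,807.00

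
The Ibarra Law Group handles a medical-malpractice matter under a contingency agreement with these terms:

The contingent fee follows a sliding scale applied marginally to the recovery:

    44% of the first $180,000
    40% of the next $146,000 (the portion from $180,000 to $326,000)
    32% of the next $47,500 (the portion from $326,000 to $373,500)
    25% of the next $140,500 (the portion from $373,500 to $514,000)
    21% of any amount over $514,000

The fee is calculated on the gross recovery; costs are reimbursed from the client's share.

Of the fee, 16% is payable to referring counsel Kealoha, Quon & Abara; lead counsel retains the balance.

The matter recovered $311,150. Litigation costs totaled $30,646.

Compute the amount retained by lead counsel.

Fee base is the gross recovery, $311,150; costs are reimbursed separately.
First $180,000 at 44% = $79,200.00
Remaining $131,150 at 40% = $52,460.00
Fee: $79,200.00 + $52,460.00 = $131,660.00
Referral share: 16% of $131,660.00 = $21,065.60; lead counsel retains $131,660.00 − $21,065.60 = $110,594.40.

$110,594.40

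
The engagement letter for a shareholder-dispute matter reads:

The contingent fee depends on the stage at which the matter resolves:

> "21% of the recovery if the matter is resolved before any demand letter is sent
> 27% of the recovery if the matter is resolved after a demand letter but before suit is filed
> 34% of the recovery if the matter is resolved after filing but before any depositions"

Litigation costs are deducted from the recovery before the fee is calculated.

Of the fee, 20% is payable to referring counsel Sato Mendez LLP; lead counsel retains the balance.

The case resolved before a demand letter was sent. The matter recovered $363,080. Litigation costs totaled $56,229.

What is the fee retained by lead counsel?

$51,550.97

Fee base (net of costs): $363,080 − $56,229 = $306,851
The matter resolved before a demand letter was sent, so the 21% rate applies.
$306,851 × 21% = $64,438.71
Referral share: 20% of $64,438.71 = $12,887.74; lead counsel retains $64,438.71 − $12,887.74 = $51,550.97.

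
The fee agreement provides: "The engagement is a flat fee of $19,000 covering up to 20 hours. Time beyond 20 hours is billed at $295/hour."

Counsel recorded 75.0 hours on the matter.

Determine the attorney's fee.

Flat fee: $19,000.00
Excess hours: 75.0 − 20 = 55.0
Overrun: 55.0 × $295 = $16,225.00
Total: $19,000.00 + $16,225.00 = $35,225.00

$35,225.00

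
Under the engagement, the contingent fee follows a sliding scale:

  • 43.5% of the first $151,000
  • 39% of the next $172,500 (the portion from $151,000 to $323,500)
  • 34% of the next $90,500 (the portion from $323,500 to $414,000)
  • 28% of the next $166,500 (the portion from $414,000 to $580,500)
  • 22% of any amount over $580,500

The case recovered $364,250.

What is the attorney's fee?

First $151,000 at 43.5% = $65,685.00
Next $172,500 at 39% = $67,275.00
Remaining $40,750 at 34% = $13,855.00
Fee: $65,685.00 + $67,275.00 + $13,855.00 = $146,815.00

$146,815.00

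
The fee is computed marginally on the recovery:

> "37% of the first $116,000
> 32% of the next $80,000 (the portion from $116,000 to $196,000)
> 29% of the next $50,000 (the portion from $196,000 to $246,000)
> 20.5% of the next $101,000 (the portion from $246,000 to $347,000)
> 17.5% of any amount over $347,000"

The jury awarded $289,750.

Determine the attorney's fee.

$91,988.75

First $116,000 at 37% = $42,920.00
Next $80,000 at 32% = $25,600.00
Next $50,000 at 29% = $14,500.00
Remaining $43,750 at 20.5% = $8,968.75
Fee: $42,920.00 + $25,600.00 + $14,500.00 + $8,968.75 = $91,988.75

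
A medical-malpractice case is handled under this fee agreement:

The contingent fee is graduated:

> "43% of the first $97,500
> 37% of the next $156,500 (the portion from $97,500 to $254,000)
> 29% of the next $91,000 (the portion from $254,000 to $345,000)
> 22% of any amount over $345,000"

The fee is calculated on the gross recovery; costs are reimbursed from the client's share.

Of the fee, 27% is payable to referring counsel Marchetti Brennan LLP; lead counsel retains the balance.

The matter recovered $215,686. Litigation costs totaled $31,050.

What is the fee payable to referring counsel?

$23,126.53

Fee base is the gross recovery, $215,686; costs are reimbursed separately.
First $97,500 at 43% = $41,925.00
Remaining $118,186 at 37% = $43,728.82
Fee: $41,925.00 + $43,728.82 = $85,653.82
Referral share: 27% of $85,653.82 = $23,126.53; lead counsel retains $85,653.82 − $23,126.53 = $62,527.29.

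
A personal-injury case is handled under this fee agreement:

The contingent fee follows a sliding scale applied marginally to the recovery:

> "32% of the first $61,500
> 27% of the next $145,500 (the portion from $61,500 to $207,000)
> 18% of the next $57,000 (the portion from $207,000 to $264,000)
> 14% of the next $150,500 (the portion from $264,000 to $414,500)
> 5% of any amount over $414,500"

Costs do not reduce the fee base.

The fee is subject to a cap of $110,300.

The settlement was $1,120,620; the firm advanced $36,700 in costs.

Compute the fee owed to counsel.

$110,300.00

Fee base is the gross recovery, $1,120,620; costs are reimbursed separately.
First $61,500 at 32% = $19,680.00
Next $145,500 at 27% = $39,285.00
Next $57,000 at 18% = $10,260.00
Next $150,500 at 14% = $21,070.00
Remaining $706,120 at 5% = $35,306.00
Fee: $19,680.00 + $39,285.00 + $10,260.00 + $21,070.00 + $35,306.00 = $125,601.00
$125,601.00 exceeds the $110,300 cap, so the fee is capped at $110,300.00.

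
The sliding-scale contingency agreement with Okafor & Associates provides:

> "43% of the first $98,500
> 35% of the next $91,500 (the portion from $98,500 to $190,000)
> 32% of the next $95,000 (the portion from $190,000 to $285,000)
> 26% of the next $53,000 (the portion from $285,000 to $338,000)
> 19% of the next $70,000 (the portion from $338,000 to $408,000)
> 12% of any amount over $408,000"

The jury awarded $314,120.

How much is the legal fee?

$112,351.20

First $98,500 at 43% = $42,355.00
Next $91,500 at 35% = $32,025.00
Next $95,000 at 32% = $30,400.00
Remaining $29,120 at 26% = $7,571.20
Fee: $42,355.00 + $32,025.00 + $30,400.00 + $7,571.20 = $112,351.20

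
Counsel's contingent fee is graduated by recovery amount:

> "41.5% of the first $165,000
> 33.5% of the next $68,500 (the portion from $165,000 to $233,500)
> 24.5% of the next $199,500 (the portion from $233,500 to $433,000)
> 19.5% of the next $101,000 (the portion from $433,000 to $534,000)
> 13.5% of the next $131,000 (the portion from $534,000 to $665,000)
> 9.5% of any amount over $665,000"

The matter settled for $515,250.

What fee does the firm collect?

$156,338.75

First $165,000 at 41.5% = $68,475.00
Next $68,500 at 33.5% = $22,947.50
Next $199,500 at 24.5% = $48,877.50
Remaining $82,250 at 19.5% = $16,038.75
Fee: $68,475.00 + $22,947.50 + $48,877.50 + $16,038.75 = $156,338.75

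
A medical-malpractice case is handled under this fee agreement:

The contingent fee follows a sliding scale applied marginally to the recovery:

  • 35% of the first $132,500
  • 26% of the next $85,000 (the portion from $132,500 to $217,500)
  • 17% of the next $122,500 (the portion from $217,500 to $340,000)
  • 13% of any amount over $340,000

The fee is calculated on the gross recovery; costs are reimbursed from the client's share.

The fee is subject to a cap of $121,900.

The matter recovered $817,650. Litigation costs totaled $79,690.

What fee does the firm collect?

Fee base is the gross recovery, $817,650; costs are reimbursed separately.
First $132,500 at 35% = $46,375.00
Next $85,000 at 26% = $22,100.00
Next $122,500 at 17% = $20,825.00
Remaining $477,650 at 13% = $62,094.50
Fee: $46,375.00 + $22,100.00 + $20,825.00 + $62,094.50 = $151,394.50
$151,394.50 exceeds the $121,900 cap, so the fee is capped at $121,900.00.

$121,900.00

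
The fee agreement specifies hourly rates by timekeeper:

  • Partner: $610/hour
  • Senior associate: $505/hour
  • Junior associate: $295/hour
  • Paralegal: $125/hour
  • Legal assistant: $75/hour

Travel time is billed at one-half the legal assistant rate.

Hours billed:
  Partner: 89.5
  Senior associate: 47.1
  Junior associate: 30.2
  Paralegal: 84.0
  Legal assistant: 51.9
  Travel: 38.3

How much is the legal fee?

$103,118.25

Partner: 89.5 × $610 = $54,595.00
Senior associate: 47.1 × $505 = $23,785.50
Junior associate: 30.2 × $295 = $8,909.00
Paralegal: 84.0 × $125 = $10,500.00
Legal assistant: 51.9 × $75 = $3,892.50
Subtotal: $54,595.00 + $23,785.50 + $8,909.00 + $10,500.00 + $3,892.50 = $101,682.00
Travel: 38.3 × ($75 ÷ 2) = 38.3 × $37.50 = $1,436.25
Total: $101,682.00 + $1,436.25 = $103,118.25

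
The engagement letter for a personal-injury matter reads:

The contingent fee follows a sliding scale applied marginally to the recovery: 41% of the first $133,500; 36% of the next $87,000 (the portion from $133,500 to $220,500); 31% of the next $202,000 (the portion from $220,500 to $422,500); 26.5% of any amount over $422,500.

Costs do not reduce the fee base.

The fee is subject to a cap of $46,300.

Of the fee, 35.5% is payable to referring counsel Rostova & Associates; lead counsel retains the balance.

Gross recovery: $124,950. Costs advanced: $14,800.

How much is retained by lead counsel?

$29,863.50

Fee base is the gross recovery, $124,950; costs are reimbursed separately.
First $124,950 at 41% = $51,229.50
$51,229.50 exceeds the $46,300 cap, so the fee is capped at $46,300.00.
Referral share: 35.5% of $46,300.00 = $16,436.50; lead counsel retains $46,300.00 − $16,436.50 = $29,863.50.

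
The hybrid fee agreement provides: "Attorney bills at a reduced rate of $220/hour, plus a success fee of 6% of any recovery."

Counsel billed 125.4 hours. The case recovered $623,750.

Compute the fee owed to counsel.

$65,013.00

Hourly: 125.4 × $220 = $27,588.00
Success fee: 6% of $623,750 = $37,425.00
Total: $27,588.00 + $37,425.00 = $65,013.00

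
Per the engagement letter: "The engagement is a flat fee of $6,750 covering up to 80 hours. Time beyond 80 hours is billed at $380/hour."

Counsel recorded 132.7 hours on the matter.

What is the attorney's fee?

Flat fee: $6,750.00
Excess hours: 132.7 − 80 = 52.7
Overrun: 52.7 × $380 = $20,026.00
Total: $6,750.00 + $20,026.00 = $26,776.00

$26,776.00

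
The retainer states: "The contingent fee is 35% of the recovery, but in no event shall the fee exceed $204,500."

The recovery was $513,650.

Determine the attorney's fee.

$179,777.50

35% of $513,650 = $179,777.50
That is under the $204,500 cap.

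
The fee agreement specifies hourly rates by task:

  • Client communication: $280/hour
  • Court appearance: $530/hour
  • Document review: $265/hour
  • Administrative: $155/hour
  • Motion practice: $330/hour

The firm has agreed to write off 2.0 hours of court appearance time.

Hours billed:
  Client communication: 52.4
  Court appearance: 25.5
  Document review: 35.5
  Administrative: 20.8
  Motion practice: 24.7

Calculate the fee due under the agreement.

Client communication: 52.4 × $280 = $14,672.00
Court appearance: 25.5 × $530 = $13,515.00
Document review: 35.5 × $265 = $9,407.50
Administrative: 20.8 × $155 = $3,224.00
Motion practice: 24.7 × $330 = $8,151.00
Subtotal: $48,969.50
Write-off: 2.0 × $530 = $1,060.00
Total: $48,969.50 − $1,060.00 = $47,909.50

$47,909.50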